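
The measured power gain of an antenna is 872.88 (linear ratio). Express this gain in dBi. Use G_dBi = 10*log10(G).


G_dBi = 10 * log10(872.88) = 29.41 dBi

29.41 dBi


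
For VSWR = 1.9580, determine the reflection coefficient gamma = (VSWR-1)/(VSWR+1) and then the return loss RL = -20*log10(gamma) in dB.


gamma = (1.9580 - 1) / (1.9580 + 1) = 0.3238675
RL = -20 * log10(0.3238675) = 9.793 dB

9.793 dB


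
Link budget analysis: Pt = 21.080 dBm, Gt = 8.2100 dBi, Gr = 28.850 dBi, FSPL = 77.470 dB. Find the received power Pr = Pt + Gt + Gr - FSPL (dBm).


Pr = 21.080 + 8.2100 + 28.850 - 77.470 = -19.33 dBm

-19.33 dBm


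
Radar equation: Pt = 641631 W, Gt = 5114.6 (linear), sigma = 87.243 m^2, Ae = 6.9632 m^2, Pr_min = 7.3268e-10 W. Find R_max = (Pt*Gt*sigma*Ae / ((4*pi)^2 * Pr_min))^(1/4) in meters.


R^4 = 641631*5114.6*87.243*6.9632 / ((4*pi)^2 * 7.3268e-10) = 1.723068e+19
R_max = 1.723068e+19^0.25 = 64428 m

64428 m


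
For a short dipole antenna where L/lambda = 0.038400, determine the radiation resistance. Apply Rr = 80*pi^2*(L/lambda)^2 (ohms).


Rr = 80 * pi^2 * (0.038400)^2 = 80 * 9.869604 * 1.474560e-03 = 1.164 ohm

1.164 ohm


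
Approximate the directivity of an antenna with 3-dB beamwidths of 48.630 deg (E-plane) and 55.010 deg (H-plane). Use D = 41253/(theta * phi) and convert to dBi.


D_linear = 41253 / (48.630 * 55.010) = 15.42090
D_dBi = 10 * log10(15.42090) = 11.88 dBi

11.88 dBi


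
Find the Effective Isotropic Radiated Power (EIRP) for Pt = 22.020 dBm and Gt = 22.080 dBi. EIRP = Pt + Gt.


EIRP = Pt + Gt = 22.020 + 22.080 = 44.10 dBm

44.10 dBm


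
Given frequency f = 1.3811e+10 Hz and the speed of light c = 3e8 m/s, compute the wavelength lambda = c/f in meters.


lambda = c / f = 3.0000e+08 / 1.3811e+10 = 0.02172 m

0.02172 m


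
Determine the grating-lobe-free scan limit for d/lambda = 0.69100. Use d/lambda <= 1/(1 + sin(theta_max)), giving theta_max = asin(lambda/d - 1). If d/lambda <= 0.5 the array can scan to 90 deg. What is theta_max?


lambda/d - 1 = 1/0.69100 - 1 = 0.4471780
theta_max = asin(0.4471780) = 26.56 deg

26.56 deg


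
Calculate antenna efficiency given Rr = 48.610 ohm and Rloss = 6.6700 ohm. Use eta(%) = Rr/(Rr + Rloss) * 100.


eta = 48.610 / (48.610 + 6.6700) * 100 = 87.93%

87.93%


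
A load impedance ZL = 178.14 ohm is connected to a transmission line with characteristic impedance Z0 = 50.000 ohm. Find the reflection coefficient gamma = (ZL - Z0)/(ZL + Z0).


gamma = (178.14 - 50.000) / (178.14 + 50.000) = 0.5617

0.5617


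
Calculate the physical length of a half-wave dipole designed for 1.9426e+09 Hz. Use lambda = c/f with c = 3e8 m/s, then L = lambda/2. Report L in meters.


lambda = c / f = 3.0000e+08 / 1.9426e+09 = 0.1544322 m
L = lambda / 2 = 0.1544322 / 2 = 0.07722 m

0.07722 m


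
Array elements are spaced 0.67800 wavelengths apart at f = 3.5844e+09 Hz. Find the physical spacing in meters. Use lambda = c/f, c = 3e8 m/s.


lambda = c / f = 3.0000e+08 / 3.5844e+09 = 0.08369602 m
d = 0.67800 * 0.08369602 = 0.05675 m

0.05675 m


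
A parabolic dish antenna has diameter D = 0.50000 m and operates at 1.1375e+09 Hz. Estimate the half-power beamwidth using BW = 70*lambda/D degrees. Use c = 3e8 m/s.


lambda = c / f = 3.0000e+08 / 1.1375e+09 = 0.2637363 m
BW = 70 * 0.2637363 / 0.50000 = 36.92 deg

36.92 deg


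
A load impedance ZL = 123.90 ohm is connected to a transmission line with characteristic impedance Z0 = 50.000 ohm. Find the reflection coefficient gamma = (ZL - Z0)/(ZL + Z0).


gamma = (123.90 - 50.000) / (123.90 + 50.000) = 0.4250

0.4250


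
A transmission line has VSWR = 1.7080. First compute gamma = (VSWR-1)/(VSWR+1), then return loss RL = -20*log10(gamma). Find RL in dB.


gamma = (1.7080 - 1) / (1.7080 + 1) = 0.2614476
RL = -20 * log10(0.2614476) = 11.65 dB

11.65 dB


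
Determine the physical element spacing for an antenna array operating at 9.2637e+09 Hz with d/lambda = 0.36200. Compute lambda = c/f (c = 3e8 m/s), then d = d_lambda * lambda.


lambda = c / f = 3.0000e+08 / 9.2637e+09 = 0.03238447 m
d = 0.36200 * 0.03238447 = 0.01172 m

0.01172 m


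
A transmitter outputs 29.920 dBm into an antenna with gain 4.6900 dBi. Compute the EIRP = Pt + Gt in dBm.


EIRP = Pt + Gt = 29.920 + 4.6900 = 34.61 dBm

34.61 dBm


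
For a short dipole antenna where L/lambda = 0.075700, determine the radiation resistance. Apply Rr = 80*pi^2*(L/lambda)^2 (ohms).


Rr = 80 * pi^2 * (0.075700)^2 = 80 * 9.869604 * 5.730490e-03 = 4.525 ohm

4.525 ohm


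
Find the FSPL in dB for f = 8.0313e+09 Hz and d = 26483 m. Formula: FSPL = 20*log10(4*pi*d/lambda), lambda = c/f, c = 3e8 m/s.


lambda = c / f = 3.0000e+08 / 8.0313e+09 = 0.03735385 m
FSPL = 20 * log10(4*pi*26483/0.03735385) = 139.0 dB

139.0 dB


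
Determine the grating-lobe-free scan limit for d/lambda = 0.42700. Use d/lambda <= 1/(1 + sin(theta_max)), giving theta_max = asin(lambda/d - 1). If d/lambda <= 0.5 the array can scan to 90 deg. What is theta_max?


lambda/d - 1 = 1/0.42700 - 1 = 1.341920 >= 1
d/lambda <= 0.5, so the array can scan to endfire without grating lobes: theta_max = 90 deg

90 deg


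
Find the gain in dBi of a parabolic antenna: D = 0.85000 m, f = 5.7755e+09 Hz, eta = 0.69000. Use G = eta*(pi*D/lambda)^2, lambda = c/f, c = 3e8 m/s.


lambda = c / f = 3.0000e+08 / 5.7755e+09 = 0.05194355 m
G_linear = 0.69000 * (pi * 0.85000 / 0.05194355)^2 = 1823.574
G_dBi = 10 * log10(1823.574) = 32.61 dBi

32.61 dBi


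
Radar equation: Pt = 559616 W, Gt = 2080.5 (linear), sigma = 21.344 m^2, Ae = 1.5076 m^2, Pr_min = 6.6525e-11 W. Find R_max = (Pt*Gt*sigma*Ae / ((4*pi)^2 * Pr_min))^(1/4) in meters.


R^4 = 559616*2080.5*21.344*1.5076 / ((4*pi)^2 * 6.6525e-11) = 3.566278e+18
R_max = 3.566278e+18^0.25 = 43456 m

43456 m


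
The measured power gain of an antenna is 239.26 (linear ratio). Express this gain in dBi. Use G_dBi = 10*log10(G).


G_dBi = 10 * log10(239.26) = 23.79 dBi

23.79 dBi


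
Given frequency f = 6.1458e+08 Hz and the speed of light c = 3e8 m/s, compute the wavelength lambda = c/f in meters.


lambda = c / f = 3.0000e+08 / 6.1458e+08 = 0.4881 m

0.4881 m


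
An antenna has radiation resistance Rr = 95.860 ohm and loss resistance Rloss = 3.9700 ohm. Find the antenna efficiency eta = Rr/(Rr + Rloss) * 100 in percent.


eta = 95.860 / (95.860 + 3.9700) * 100 = 96.02%

96.02%


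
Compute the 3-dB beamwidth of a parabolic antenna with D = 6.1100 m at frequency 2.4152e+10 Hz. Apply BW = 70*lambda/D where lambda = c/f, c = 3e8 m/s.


lambda = c / f = 3.0000e+08 / 2.4152e+10 = 0.01242133 m
BW = 70 * 0.01242133 / 6.1100 = 0.1423 deg

0.1423 deg


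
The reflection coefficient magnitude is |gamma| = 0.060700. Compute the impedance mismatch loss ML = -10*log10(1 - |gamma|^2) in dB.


ML = -10 * log10(1 - 0.060700^2) = -10 * log10(0.99631551) = 0.01603 dB

0.01603 dB


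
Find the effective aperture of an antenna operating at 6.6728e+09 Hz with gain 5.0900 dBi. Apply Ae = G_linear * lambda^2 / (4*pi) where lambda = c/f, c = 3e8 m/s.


lambda = c / f = 3.0000e+08 / 6.6728e+09 = 0.04495864 m
G_linear = 10^(5.0900/10) = 3.228494
Ae = G_linear * lambda^2 / (4*pi) = 3.228494 * 0.04495864^2 / (4*pi) = 5.193e-04 m^2

5.193e-04 m^2


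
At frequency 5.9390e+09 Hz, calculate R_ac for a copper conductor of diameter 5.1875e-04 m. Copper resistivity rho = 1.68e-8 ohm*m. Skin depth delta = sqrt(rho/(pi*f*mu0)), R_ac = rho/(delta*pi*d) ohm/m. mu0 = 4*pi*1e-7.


delta = sqrt(1.68e-8 / (pi * 5.9390e+09 * 4*pi*1e-7)) = 8.464827e-07 m
R_ac = 1.68e-8 / (8.464827e-07 * pi * 5.1875e-04) = 12.18 ohm/m

12.18 ohm/m


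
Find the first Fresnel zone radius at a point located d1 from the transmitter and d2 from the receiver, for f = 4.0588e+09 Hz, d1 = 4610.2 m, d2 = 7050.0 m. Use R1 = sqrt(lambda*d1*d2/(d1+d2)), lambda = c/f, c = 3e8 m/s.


lambda = c / f = 3.0000e+08 / 4.0588e+09 = 0.07391347 m
R1 = sqrt(0.07391347 * 4610.2 * 7050.0 / (4610.2 + 7050.0)) = 14.35 m

14.35 m


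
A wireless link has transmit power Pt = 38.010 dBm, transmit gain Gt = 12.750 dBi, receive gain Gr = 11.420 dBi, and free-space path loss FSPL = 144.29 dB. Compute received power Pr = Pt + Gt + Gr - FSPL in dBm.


Pr = 38.010 + 12.750 + 11.420 - 144.29 = -82.11 dBm

-82.11 dBm


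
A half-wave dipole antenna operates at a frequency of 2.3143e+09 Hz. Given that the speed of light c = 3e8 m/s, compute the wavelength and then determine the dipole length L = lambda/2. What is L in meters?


lambda = c / f = 3.0000e+08 / 2.3143e+09 = 0.1296288 m
L = lambda / 2 = 0.1296288 / 2 = 0.06481 m

0.06481 m


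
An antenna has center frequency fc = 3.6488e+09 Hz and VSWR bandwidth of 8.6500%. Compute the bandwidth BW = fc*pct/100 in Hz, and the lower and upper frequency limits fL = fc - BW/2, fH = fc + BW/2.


BW = 3.6488e+09 * 8.6500/100 = 3.156212e+08 Hz
fL = 3.6488e+09 - 3.156212e+08/2 = 3.491e+09 Hz
fH = 3.6488e+09 + 3.156212e+08/2 = 3.807e+09 Hz

BW=3.156e+08 Hz, fL=3.491e+09 Hz, fH=3.807e+09 Hz


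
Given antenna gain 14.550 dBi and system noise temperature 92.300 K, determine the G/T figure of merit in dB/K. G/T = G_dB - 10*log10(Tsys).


G/T = 14.550 - 10*log10(92.300) = 14.550 - 19.65202 = -5.102 dB/K

-5.102 dB/K


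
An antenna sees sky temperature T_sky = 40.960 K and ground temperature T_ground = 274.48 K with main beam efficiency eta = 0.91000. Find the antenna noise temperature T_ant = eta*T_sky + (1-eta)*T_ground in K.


T_ant = 0.91000 * 40.960 + (1 - 0.91000) * 274.48 = 61.98 K

61.98 K


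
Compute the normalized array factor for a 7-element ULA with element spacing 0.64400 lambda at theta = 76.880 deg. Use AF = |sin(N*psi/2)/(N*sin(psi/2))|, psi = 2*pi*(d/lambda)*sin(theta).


psi = 2*pi*0.64400*sin(76.880 deg) = 3.940748 rad
AF = |sin(7*3.940748/2) / (7*sin(3.940748/2))| = 0.1460

0.1460


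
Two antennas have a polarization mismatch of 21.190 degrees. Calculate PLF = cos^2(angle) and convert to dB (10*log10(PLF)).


PLF_linear = cos^2(21.190 deg) = 0.8693453
PLF_dB = 10 * log10(0.8693453) = -0.6081 dB

-0.6081 dB


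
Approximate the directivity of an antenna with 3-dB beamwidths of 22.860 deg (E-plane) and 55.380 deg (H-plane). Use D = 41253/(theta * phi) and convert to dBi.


D_linear = 41253 / (22.860 * 55.380) = 32.58565
D_dBi = 10 * log10(32.58565) = 15.13 dBi

15.13 dBi


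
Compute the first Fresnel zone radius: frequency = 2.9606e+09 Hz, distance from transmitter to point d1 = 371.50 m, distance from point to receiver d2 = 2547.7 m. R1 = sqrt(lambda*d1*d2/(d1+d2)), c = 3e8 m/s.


lambda = c / f = 3.0000e+08 / 2.9606e+09 = 0.1013308 m
R1 = sqrt(0.1013308 * 371.50 * 2547.7 / (371.50 + 2547.7)) = 5.732 m

5.732 m


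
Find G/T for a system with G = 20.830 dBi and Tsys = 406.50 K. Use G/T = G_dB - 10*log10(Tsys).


G/T = 20.830 - 10*log10(406.50) = 20.830 - 26.09061 = -5.261 dB/K

-5.261 dB/K


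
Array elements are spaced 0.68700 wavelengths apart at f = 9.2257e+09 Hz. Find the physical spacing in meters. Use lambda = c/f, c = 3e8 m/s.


lambda = c / f = 3.0000e+08 / 9.2257e+09 = 0.03251786 m
d = 0.68700 * 0.03251786 = 0.02234 m

0.02234 m


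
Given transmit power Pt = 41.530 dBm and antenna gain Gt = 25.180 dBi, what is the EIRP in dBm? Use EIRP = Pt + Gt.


EIRP = Pt + Gt = 41.530 + 25.180 = 66.71 dBm

66.71 dBm


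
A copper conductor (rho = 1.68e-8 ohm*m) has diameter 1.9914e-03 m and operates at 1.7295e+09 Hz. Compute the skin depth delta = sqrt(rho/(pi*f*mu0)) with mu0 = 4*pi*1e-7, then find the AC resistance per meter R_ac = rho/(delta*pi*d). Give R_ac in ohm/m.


delta = sqrt(1.68e-8 / (pi * 1.7295e+09 * 4*pi*1e-7)) = 1.568608e-06 m
R_ac = 1.68e-8 / (1.568608e-06 * pi * 1.9914e-03) = 1.712 ohm/m

1.712 ohm/m


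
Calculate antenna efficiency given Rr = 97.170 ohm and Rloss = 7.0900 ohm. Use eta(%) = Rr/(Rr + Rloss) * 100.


eta = 97.170 / (97.170 + 7.0900) * 100 = 93.20%

93.20%


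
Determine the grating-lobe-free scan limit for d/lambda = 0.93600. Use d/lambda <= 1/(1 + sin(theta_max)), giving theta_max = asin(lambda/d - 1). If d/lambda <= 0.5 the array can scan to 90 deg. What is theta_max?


lambda/d - 1 = 1/0.93600 - 1 = 0.06837607
theta_max = asin(0.06837607) = 3.921 deg

3.921 deg


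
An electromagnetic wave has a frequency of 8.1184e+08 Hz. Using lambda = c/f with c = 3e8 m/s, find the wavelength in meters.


lambda = c / f = 3.0000e+08 / 8.1184e+08 = 0.3695 m

0.3695 m


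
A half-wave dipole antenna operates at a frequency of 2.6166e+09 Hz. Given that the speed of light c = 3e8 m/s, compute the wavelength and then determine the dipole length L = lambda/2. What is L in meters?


lambda = c / f = 3.0000e+08 / 2.6166e+09 = 0.1146526 m
L = lambda / 2 = 0.1146526 / 2 = 0.05733 m

0.05733 m


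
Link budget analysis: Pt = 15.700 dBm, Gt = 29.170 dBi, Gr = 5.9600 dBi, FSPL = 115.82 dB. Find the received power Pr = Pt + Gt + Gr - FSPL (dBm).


Pr = 15.700 + 29.170 + 5.9600 - 115.82 = -64.99 dBm

-64.99 dBm


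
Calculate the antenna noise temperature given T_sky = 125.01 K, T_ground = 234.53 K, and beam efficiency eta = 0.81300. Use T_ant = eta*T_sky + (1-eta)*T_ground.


T_ant = 0.81300 * 125.01 + (1 - 0.81300) * 234.53 = 145.5 K

145.5 K


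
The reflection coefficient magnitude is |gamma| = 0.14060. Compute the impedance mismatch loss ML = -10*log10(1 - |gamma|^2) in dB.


ML = -10 * log10(1 - 0.14060^2) = -10 * log10(0.98023164) = 0.08671 dB

0.08671 dB


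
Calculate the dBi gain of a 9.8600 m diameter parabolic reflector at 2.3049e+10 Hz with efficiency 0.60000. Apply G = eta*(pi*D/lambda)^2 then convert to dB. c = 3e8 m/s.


lambda = c / f = 3.0000e+08 / 2.3049e+10 = 0.01301575 m
G_linear = 0.60000 * (pi * 9.8600 / 0.01301575)^2 = 3.398337e+06
G_dBi = 10 * log10(3.398337e+06) = 65.31 dBi

65.31 dBi


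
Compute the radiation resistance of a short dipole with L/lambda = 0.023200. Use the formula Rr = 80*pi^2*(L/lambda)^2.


Rr = 80 * pi^2 * (0.023200)^2 = 80 * 9.869604 * 5.382400e-04 = 0.4250 ohm

0.4250 ohm


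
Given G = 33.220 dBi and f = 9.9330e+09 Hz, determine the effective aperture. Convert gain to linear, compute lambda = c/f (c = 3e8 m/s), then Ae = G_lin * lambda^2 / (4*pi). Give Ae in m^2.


lambda = c / f = 3.0000e+08 / 9.9330e+09 = 0.03020236 m
G_linear = 10^(33.220/10) = 2098.940
Ae = G_linear * lambda^2 / (4*pi) = 2098.940 * 0.03020236^2 / (4*pi) = 0.1524 m^2

0.1524 m^2


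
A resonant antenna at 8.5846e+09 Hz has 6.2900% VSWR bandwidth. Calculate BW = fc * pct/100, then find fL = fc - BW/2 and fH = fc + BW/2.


BW = 8.5846e+09 * 6.2900/100 = 5.399713e+08 Hz
fL = 8.5846e+09 - 5.399713e+08/2 = 8.315e+09 Hz
fH = 8.5846e+09 + 5.399713e+08/2 = 8.855e+09 Hz

BW=5.400e+08 Hz, fL=8.315e+09 Hz, fH=8.855e+09 Hz


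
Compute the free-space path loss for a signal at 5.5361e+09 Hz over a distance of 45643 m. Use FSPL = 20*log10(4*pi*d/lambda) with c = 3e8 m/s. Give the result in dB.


lambda = c / f = 3.0000e+08 / 5.5361e+09 = 0.05418977 m
FSPL = 20 * log10(4*pi*45643/0.05418977) = 140.5 dB

140.5 dB


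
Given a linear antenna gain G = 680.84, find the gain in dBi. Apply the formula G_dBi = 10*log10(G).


G_dBi = 10 * log10(680.84) = 28.33 dBi

28.33 dBi


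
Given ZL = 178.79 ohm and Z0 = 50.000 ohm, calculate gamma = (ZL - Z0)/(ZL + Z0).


gamma = (178.79 - 50.000) / (178.79 + 50.000) = 0.5629

0.5629


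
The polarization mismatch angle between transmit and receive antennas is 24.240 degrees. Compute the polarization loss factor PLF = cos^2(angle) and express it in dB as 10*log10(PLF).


PLF_linear = cos^2(24.240 deg) = 0.8314407
PLF_dB = 10 * log10(0.8314407) = -0.8017 dB

-0.8017 dB


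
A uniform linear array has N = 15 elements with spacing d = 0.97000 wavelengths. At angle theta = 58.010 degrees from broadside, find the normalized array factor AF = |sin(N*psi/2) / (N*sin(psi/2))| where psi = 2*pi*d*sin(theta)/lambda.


psi = 2*pi*0.97000*sin(58.010 deg) = 5.169154 rad
AF = |sin(15*5.169154/2) / (15*sin(5.169154/2))| = 0.1106

0.1106


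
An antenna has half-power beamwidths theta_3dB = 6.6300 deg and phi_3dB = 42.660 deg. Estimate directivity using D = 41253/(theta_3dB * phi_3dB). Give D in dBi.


D_linear = 41253 / (6.6300 * 42.660) = 145.8549
D_dBi = 10 * log10(145.8549) = 21.64 dBi

21.64 dBi


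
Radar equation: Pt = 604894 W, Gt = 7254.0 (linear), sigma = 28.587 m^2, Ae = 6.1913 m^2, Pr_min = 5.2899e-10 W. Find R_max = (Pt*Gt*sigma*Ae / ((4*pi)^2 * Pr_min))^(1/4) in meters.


R^4 = 604894*7254.0*28.587*6.1913 / ((4*pi)^2 * 5.2899e-10) = 9.296941e+18
R_max = 9.296941e+18^0.25 = 55219 m

55219 m


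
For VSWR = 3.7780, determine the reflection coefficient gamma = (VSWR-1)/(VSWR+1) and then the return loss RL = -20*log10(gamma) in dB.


gamma = (3.7780 - 1) / (3.7780 + 1) = 0.5814148
RL = -20 * log10(0.5814148) = 4.710 dB

4.710 dB


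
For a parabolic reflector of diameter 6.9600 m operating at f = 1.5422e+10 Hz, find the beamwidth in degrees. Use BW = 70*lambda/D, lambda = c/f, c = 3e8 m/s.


lambda = c / f = 3.0000e+08 / 1.5422e+10 = 0.01945273 m
BW = 70 * 0.01945273 / 6.9600 = 0.1956 deg

0.1956 deg


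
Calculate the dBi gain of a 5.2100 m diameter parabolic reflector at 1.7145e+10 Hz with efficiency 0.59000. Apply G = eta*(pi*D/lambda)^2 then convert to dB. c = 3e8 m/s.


lambda = c / f = 3.0000e+08 / 1.7145e+10 = 0.01749781 m
G_linear = 0.59000 * (pi * 5.2100 / 0.01749781)^2 = 516249.7
G_dBi = 10 * log10(516249.7) = 57.13 dBi

57.13 dBi


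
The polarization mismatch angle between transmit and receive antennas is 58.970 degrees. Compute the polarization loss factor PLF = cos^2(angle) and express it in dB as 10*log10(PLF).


PLF_linear = cos^2(58.970 deg) = 0.2657267
PLF_dB = 10 * log10(0.2657267) = -5.756 dB

-5.756 dB


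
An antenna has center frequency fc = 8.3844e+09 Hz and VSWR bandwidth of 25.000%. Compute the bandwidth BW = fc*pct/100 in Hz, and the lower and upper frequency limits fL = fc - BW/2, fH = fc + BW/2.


BW = 8.3844e+09 * 25.000/100 = 2.096100e+09 Hz
fL = 8.3844e+09 - 2.096100e+09/2 = 7.336e+09 Hz
fH = 8.3844e+09 + 2.096100e+09/2 = 9.432e+09 Hz

BW=2.096e+09 Hz, fL=7.336e+09 Hz, fH=9.432e+09 Hz


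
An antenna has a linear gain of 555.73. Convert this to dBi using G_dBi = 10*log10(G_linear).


G_dBi = 10 * log10(555.73) = 27.45 dBi

27.45 dBi


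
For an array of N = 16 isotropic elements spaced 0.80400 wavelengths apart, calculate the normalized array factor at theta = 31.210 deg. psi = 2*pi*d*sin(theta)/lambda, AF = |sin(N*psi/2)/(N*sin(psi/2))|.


psi = 2*pi*0.80400*sin(31.210 deg) = 2.617661 rad
AF = |sin(16*2.617661/2) / (16*sin(2.617661/2))| = 0.05612

0.05612


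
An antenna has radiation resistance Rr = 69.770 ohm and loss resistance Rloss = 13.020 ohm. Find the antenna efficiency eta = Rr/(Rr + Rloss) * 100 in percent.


eta = 69.770 / (69.770 + 13.020) * 100 = 84.27%

84.27%


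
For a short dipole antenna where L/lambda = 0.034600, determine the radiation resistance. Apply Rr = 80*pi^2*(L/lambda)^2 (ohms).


Rr = 80 * pi^2 * (0.034600)^2 = 80 * 9.869604 * 1.197160e-03 = 0.9452 ohm

0.9452 ohm


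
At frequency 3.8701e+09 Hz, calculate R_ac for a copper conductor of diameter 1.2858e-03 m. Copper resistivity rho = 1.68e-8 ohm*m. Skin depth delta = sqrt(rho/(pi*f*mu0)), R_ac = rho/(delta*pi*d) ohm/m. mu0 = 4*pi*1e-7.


delta = sqrt(1.68e-8 / (pi * 3.8701e+09 * 4*pi*1e-7)) = 1.048609e-06 m
R_ac = 1.68e-8 / (1.048609e-06 * pi * 1.2858e-03) = 3.966 ohm/m

3.966 ohm/m


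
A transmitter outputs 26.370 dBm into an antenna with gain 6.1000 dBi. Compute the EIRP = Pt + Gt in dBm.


EIRP = Pt + Gt = 26.370 + 6.1000 = 32.47 dBm

32.47 dBm


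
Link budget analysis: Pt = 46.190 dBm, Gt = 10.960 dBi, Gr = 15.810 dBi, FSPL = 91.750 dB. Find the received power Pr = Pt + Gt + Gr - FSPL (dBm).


Pr = 46.190 + 10.960 + 15.810 - 91.750 = -18.79 dBm

-18.79 dBm


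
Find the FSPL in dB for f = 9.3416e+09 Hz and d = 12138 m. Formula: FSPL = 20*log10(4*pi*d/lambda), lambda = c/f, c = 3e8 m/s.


lambda = c / f = 3.0000e+08 / 9.3416e+09 = 0.03211441 m
FSPL = 20 * log10(4*pi*12138/0.03211441) = 133.5 dB

133.5 dB


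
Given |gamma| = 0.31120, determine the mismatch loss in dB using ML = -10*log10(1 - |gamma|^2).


ML = -10 * log10(1 - 0.31120^2) = -10 * log10(0.90315456) = 0.4424 dB

0.4424 dB


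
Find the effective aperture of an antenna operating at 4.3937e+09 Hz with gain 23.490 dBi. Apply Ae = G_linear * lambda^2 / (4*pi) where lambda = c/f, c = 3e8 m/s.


lambda = c / f = 3.0000e+08 / 4.3937e+09 = 0.06827958 m
G_linear = 10^(23.490/10) = 223.3572
Ae = G_linear * lambda^2 / (4*pi) = 223.3572 * 0.06827958^2 / (4*pi) = 0.08287 m^2

0.08287 m^2


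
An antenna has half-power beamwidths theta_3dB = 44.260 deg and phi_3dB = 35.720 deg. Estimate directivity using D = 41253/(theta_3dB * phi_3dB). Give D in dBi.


D_linear = 41253 / (44.260 * 35.720) = 26.09352
D_dBi = 10 * log10(26.09352) = 14.17 dBi

14.17 dBi


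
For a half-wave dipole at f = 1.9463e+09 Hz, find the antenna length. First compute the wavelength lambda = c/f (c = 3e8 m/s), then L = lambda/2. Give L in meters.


lambda = c / f = 3.0000e+08 / 1.9463e+09 = 0.1541386 m
L = lambda / 2 = 0.1541386 / 2 = 0.07707 m

0.07707 m


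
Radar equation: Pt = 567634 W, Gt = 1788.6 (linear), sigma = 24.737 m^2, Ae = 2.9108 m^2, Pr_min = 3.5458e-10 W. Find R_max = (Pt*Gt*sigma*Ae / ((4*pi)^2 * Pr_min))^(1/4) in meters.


R^4 = 567634*1788.6*24.737*2.9108 / ((4*pi)^2 * 3.5458e-10) = 1.305591e+18
R_max = 1.305591e+18^0.25 = 33803 m

33803 m


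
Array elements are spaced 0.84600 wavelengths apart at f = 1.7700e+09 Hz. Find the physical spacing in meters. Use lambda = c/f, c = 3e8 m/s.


lambda = c / f = 3.0000e+08 / 1.7700e+09 = 0.1694915 m
d = 0.84600 * 0.1694915 = 0.1434 m

0.1434 m


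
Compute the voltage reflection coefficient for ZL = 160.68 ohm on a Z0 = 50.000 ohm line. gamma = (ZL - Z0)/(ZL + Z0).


gamma = (160.68 - 50.000) / (160.68 + 50.000) = 0.5253

0.5253


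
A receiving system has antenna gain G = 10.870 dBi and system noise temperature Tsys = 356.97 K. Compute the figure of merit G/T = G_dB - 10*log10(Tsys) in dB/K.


G/T = 10.870 - 10*log10(356.97) = 10.870 - 25.52632 = -14.66 dB/K

-14.66 dB/K


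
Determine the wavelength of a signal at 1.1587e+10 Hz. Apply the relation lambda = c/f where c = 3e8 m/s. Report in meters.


lambda = c / f = 3.0000e+08 / 1.1587e+10 = 0.02589 m

0.02589 m


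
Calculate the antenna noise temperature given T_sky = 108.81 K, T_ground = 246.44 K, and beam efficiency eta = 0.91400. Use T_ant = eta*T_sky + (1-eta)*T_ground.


T_ant = 0.91400 * 108.81 + (1 - 0.91400) * 246.44 = 120.6 K

120.6 K


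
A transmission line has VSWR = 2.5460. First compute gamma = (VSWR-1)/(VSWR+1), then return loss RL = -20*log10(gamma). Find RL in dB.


gamma = (2.5460 - 1) / (2.5460 + 1) = 0.4359842
RL = -20 * log10(0.4359842) = 7.211 dB

7.211 dB


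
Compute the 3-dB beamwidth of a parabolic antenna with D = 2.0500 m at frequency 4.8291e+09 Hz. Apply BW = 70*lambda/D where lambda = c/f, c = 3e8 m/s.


lambda = c / f = 3.0000e+08 / 4.8291e+09 = 0.06212338 m
BW = 70 * 0.06212338 / 2.0500 = 2.121 deg

2.121 deg


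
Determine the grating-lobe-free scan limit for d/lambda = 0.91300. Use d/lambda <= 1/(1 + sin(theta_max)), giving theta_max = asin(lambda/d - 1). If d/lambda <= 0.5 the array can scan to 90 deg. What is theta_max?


lambda/d - 1 = 1/0.91300 - 1 = 0.09529025
theta_max = asin(0.09529025) = 5.468 deg

5.468 deg


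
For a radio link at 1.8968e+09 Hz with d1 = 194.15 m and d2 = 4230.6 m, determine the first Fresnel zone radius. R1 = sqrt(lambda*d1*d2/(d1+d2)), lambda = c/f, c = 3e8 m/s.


lambda = c / f = 3.0000e+08 / 1.8968e+09 = 0.1581611 m
R1 = sqrt(0.1581611 * 194.15 * 4230.6 / (194.15 + 4230.6)) = 5.418 m

5.418 m


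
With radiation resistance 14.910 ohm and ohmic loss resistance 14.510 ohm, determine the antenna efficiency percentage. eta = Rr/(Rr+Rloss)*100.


eta = 14.910 / (14.910 + 14.510) * 100 = 50.68%

50.68%


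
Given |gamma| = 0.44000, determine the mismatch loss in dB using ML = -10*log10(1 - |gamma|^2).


ML = -10 * log10(1 - 0.44000^2) = -10 * log10(0.8064) = 0.9345 dB

0.9345 dB


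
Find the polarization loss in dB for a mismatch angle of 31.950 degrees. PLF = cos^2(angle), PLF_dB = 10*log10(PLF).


PLF_linear = cos^2(31.950 deg) = 0.7199696
PLF_dB = 10 * log10(0.7199696) = -1.427 dB

-1.427 dB


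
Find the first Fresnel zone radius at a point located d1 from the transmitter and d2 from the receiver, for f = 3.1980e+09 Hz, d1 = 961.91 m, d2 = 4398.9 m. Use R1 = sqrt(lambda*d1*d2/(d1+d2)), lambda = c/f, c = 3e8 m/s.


lambda = c / f = 3.0000e+08 / 3.1980e+09 = 0.09380863 m
R1 = sqrt(0.09380863 * 961.91 * 4398.9 / (961.91 + 4398.9)) = 8.605 m

8.605 m


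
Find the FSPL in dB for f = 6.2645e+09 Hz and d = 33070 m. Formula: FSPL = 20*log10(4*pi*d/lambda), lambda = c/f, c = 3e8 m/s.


lambda = c / f = 3.0000e+08 / 6.2645e+09 = 0.04788890 m
FSPL = 20 * log10(4*pi*33070/0.04788890) = 138.8 dB

138.8 dB


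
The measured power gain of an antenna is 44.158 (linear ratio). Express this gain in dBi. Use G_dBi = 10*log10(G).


G_dBi = 10 * log10(44.158) = 16.45 dBi

16.45 dBi


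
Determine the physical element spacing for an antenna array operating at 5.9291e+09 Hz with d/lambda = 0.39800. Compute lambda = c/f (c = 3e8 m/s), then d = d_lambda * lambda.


lambda = c / f = 3.0000e+08 / 5.9291e+09 = 0.05059790 m
d = 0.39800 * 0.05059790 = 0.02014 m

0.02014 m


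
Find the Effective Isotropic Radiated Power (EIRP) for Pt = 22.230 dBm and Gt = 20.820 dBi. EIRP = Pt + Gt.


EIRP = Pt + Gt = 22.230 + 20.820 = 43.05 dBm

43.05 dBm


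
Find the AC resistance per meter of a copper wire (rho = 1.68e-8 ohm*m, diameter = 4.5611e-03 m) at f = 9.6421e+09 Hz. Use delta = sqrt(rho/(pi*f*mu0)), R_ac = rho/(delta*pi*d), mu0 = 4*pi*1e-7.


delta = sqrt(1.68e-8 / (pi * 9.6421e+09 * 4*pi*1e-7)) = 6.643378e-07 m
R_ac = 1.68e-8 / (6.643378e-07 * pi * 4.5611e-03) = 1.765 ohm/m

1.765 ohm/m


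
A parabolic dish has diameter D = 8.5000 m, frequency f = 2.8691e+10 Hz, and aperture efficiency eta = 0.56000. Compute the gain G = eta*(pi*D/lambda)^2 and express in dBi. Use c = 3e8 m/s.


lambda = c / f = 3.0000e+08 / 2.8691e+10 = 0.01045624 m
G_linear = 0.56000 * (pi * 8.5000 / 0.01045624)^2 = 3.652368e+06
G_dBi = 10 * log10(3.652368e+06) = 65.63 dBi

65.63 dBi


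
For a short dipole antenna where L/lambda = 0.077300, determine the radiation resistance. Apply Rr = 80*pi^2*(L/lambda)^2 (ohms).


Rr = 80 * pi^2 * (0.077300)^2 = 80 * 9.869604 * 5.975290e-03 = 4.718 ohm

4.718 ohm


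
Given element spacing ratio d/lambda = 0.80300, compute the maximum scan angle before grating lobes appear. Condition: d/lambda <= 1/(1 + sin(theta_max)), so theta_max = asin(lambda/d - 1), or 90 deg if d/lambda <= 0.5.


lambda/d - 1 = 1/0.80300 - 1 = 0.2453300
theta_max = asin(0.2453300) = 14.20 deg

14.20 deg


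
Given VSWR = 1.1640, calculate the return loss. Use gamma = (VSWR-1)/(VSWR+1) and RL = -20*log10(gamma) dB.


gamma = (1.1640 - 1) / (1.1640 + 1) = 0.07578558
RL = -20 * log10(0.07578558) = 22.41 dB

22.41 dB


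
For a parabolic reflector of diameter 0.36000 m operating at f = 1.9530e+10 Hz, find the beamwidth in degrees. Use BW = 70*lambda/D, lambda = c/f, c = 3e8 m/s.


lambda = c / f = 3.0000e+08 / 1.9530e+10 = 0.01536098 m
BW = 70 * 0.01536098 / 0.36000 = 2.987 deg

2.987 deg


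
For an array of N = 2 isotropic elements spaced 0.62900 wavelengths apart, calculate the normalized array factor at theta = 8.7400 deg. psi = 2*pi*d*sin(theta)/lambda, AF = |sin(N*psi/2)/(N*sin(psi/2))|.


psi = 2*pi*0.62900*sin(8.7400 deg) = 0.6005287 rad
AF = |sin(2*0.6005287/2) / (2*sin(0.6005287/2))| = 0.9553

0.9553


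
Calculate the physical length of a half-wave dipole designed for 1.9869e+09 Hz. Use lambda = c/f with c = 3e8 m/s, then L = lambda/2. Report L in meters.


lambda = c / f = 3.0000e+08 / 1.9869e+09 = 0.1509890 m
L = lambda / 2 = 0.1509890 / 2 = 0.07549 m

0.07549 m


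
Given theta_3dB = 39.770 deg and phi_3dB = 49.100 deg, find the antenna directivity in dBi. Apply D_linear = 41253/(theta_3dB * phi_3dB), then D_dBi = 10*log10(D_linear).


D_linear = 41253 / (39.770 * 49.100) = 21.12606
D_dBi = 10 * log10(21.12606) = 13.25 dBi

13.25 dBi


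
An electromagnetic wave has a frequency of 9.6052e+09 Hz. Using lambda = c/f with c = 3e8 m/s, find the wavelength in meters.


lambda = c / f = 3.0000e+08 / 9.6052e+09 = 0.03123 m

0.03123 m


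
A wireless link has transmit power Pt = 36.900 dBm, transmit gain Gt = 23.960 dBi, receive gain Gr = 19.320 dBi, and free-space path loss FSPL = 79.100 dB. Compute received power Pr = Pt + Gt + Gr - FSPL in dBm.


Pr = 36.900 + 23.960 + 19.320 - 79.100 = 1.08 dBm

1.08 dBm


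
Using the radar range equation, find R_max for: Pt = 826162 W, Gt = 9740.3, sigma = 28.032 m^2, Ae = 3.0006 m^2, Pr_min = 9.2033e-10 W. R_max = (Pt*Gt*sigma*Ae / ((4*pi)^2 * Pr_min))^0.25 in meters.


R^4 = 826162*9740.3*28.032*3.0006 / ((4*pi)^2 * 9.2033e-10) = 4.657324e+18
R_max = 4.657324e+18^0.25 = 46455 m

46455 m


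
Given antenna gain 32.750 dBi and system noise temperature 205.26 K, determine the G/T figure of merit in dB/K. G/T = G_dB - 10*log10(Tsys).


G/T = 32.750 - 10*log10(205.26) = 32.750 - 23.12304 = 9.627 dB/K

9.627 dB/K


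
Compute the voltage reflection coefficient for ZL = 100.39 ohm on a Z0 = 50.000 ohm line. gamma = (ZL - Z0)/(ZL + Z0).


gamma = (100.39 - 50.000) / (100.39 + 50.000) = 0.3351

0.3351


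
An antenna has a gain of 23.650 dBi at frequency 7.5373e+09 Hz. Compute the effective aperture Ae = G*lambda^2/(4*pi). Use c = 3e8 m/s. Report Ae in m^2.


lambda = c / f = 3.0000e+08 / 7.5373e+09 = 0.03980205 m
G_linear = 10^(23.650/10) = 231.7395
Ae = G_linear * lambda^2 / (4*pi) = 231.7395 * 0.03980205^2 / (4*pi) = 0.02921 m^2

0.02921 m^2


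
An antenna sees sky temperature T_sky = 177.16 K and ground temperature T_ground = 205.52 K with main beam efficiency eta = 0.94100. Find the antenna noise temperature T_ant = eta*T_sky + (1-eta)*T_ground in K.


T_ant = 0.94100 * 177.16 + (1 - 0.94100) * 205.52 = 178.8 K

178.8 K


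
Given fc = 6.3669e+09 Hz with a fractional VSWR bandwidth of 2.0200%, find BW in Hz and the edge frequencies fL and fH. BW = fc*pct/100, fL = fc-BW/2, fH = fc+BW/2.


BW = 6.3669e+09 * 2.0200/100 = 1.286114e+08 Hz
fL = 6.3669e+09 - 1.286114e+08/2 = 6.303e+09 Hz
fH = 6.3669e+09 + 1.286114e+08/2 = 6.431e+09 Hz

BW=1.286e+08 Hz, fL=6.303e+09 Hz, fH=6.431e+09 Hz


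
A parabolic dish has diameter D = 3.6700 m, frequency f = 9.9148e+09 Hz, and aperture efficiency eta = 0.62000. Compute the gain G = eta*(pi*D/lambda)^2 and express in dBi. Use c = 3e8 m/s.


lambda = c / f = 3.0000e+08 / 9.9148e+09 = 0.03025780 m
G_linear = 0.62000 * (pi * 3.6700 / 0.03025780)^2 = 90022.04
G_dBi = 10 * log10(90022.04) = 49.54 dBi

49.54 dBi


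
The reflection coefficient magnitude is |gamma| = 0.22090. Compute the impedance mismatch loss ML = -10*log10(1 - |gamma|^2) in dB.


ML = -10 * log10(1 - 0.22090^2) = -10 * log10(0.95120319) = 0.2173 dB

0.2173 dB


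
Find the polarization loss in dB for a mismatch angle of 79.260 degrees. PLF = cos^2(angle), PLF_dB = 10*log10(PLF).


PLF_linear = cos^2(79.260 deg) = 0.03472728
PLF_dB = 10 * log10(0.03472728) = -14.59 dB

-14.59 dB


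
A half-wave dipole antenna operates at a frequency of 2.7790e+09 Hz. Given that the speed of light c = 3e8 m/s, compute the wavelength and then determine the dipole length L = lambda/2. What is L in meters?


lambda = c / f = 3.0000e+08 / 2.7790e+09 = 0.1079525 m
L = lambda / 2 = 0.1079525 / 2 = 0.05398 m

0.05398 m


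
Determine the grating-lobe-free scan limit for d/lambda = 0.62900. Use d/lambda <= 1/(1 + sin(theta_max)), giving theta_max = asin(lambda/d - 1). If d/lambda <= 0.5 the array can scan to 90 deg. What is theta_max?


lambda/d - 1 = 1/0.62900 - 1 = 0.5898251
theta_max = asin(0.5898251) = 36.14 deg

36.14 deg


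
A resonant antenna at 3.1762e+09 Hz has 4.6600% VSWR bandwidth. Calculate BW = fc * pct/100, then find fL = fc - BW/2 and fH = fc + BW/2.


BW = 3.1762e+09 * 4.6600/100 = 1.480109e+08 Hz
fL = 3.1762e+09 - 1.480109e+08/2 = 3.102e+09 Hz
fH = 3.1762e+09 + 1.480109e+08/2 = 3.250e+09 Hz

BW=1.480e+08 Hz, fL=3.102e+09 Hz, fH=3.250e+09 Hz


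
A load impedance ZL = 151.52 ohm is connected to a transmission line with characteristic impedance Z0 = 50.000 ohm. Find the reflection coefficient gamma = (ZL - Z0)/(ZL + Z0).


gamma = (151.52 - 50.000) / (151.52 + 50.000) = 0.5038

0.5038


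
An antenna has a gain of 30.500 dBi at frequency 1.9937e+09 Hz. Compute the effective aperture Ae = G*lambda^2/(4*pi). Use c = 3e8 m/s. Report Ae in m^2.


lambda = c / f = 3.0000e+08 / 1.9937e+09 = 0.1504740 m
G_linear = 10^(30.500/10) = 1122.018
Ae = G_linear * lambda^2 / (4*pi) = 1122.018 * 0.1504740^2 / (4*pi) = 2.022 m^2

2.022 m^2


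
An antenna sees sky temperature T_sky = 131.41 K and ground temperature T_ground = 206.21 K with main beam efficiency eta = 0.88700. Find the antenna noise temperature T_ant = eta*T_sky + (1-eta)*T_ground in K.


T_ant = 0.88700 * 131.41 + (1 - 0.88700) * 206.21 = 139.9 K

139.9 K


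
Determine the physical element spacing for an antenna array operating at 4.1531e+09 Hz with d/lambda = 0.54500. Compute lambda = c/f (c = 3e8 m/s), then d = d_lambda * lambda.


lambda = c / f = 3.0000e+08 / 4.1531e+09 = 0.07223520 m
d = 0.54500 * 0.07223520 = 0.03937 m

0.03937 m


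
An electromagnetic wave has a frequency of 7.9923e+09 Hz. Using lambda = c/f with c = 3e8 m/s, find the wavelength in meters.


lambda = c / f = 3.0000e+08 / 7.9923e+09 = 0.03754 m

0.03754 m


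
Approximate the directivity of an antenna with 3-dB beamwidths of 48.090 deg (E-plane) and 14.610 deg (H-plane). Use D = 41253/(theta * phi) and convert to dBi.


D_linear = 41253 / (48.090 * 14.610) = 58.71520
D_dBi = 10 * log10(58.71520) = 17.69 dBi

17.69 dBi


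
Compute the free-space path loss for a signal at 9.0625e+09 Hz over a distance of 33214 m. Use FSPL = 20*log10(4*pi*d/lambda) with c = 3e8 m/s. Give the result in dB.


lambda = c / f = 3.0000e+08 / 9.0625e+09 = 0.03310345 m
FSPL = 20 * log10(4*pi*33214/0.03310345) = 142.0 dB

142.0 dB


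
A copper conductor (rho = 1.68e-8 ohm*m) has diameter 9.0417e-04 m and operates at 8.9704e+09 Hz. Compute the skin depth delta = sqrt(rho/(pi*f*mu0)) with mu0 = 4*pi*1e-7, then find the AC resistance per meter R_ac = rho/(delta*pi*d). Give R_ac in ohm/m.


delta = sqrt(1.68e-8 / (pi * 8.9704e+09 * 4*pi*1e-7)) = 6.887615e-07 m
R_ac = 1.68e-8 / (6.887615e-07 * pi * 9.0417e-04) = 8.587 ohm/m

8.587 ohm/m


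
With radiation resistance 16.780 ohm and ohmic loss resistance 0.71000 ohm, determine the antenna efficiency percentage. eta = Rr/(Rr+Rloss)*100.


eta = 16.780 / (16.780 + 0.71000) * 100 = 95.94%

95.94%


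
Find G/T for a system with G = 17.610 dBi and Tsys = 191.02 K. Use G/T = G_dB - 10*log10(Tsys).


G/T = 17.610 - 10*log10(191.02) = 17.610 - 22.81079 = -5.201 dB/K

-5.201 dB/K


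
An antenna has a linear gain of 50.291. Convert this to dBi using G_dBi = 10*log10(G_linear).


G_dBi = 10 * log10(50.291) = 17.01 dBi

17.01 dBi


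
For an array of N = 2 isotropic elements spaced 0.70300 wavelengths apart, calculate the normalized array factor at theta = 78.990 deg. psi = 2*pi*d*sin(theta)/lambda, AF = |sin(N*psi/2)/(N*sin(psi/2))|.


psi = 2*pi*0.70300*sin(78.990 deg) = 4.335778 rad
AF = |sin(2*4.335778/2) / (2*sin(4.335778/2))| = 0.5622

0.5622


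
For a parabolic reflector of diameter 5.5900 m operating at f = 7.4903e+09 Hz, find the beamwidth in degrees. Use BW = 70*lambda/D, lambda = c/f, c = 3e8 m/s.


lambda = c / f = 3.0000e+08 / 7.4903e+09 = 0.04005180 m
BW = 70 * 0.04005180 / 5.5900 = 0.5015 deg

0.5015 deg


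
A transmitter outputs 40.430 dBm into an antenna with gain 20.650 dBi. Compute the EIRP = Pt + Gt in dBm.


EIRP = Pt + Gt = 40.430 + 20.650 = 61.08 dBm

61.08 dBm


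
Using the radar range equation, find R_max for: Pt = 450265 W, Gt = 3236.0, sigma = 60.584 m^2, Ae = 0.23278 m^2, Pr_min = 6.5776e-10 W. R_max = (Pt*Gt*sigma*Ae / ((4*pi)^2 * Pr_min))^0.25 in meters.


R^4 = 450265*3236.0*60.584*0.23278 / ((4*pi)^2 * 6.5776e-10) = 1.978304e+17
R_max = 1.978304e+17^0.25 = 21090 m

21090 m


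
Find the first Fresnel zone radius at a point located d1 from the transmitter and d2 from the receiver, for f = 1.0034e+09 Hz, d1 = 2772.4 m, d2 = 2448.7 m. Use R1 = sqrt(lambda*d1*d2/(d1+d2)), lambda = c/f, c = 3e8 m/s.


lambda = c / f = 3.0000e+08 / 1.0034e+09 = 0.2989835 m
R1 = sqrt(0.2989835 * 2772.4 * 2448.7 / (2772.4 + 2448.7)) = 19.72 m

19.72 m


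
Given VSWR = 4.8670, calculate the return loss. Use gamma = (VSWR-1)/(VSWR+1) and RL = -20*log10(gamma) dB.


gamma = (4.8670 - 1) / (4.8670 + 1) = 0.6591103
RL = -20 * log10(0.6591103) = 3.621 dB

3.621 dB


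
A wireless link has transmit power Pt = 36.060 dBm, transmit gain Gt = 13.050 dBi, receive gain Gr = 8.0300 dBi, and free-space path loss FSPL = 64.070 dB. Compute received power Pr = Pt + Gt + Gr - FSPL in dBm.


Pr = 36.060 + 13.050 + 8.0300 - 64.070 = -6.93 dBm

-6.93 dBm


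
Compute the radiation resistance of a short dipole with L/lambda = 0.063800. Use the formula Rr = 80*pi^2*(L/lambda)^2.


Rr = 80 * pi^2 * (0.063800)^2 = 80 * 9.869604 * 4.070440e-03 = 3.214 ohm

3.214 ohm


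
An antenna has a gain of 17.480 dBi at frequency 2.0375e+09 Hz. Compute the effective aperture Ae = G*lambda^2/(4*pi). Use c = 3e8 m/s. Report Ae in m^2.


lambda = c / f = 3.0000e+08 / 2.0375e+09 = 0.1472393 m
G_linear = 10^(17.480/10) = 55.97576
Ae = G_linear * lambda^2 / (4*pi) = 55.97576 * 0.1472393^2 / (4*pi) = 0.09657 m^2

0.09657 m^2


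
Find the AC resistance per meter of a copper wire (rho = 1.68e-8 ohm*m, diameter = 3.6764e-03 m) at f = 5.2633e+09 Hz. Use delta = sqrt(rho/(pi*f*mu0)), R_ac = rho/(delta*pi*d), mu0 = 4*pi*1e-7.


delta = sqrt(1.68e-8 / (pi * 5.2633e+09 * 4*pi*1e-7)) = 8.991781e-07 m
R_ac = 1.68e-8 / (8.991781e-07 * pi * 3.6764e-03) = 1.618 ohm/m

1.618 ohm/m


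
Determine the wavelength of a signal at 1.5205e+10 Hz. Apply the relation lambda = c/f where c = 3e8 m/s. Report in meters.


lambda = c / f = 3.0000e+08 / 1.5205e+10 = 0.01973 m

0.01973 m


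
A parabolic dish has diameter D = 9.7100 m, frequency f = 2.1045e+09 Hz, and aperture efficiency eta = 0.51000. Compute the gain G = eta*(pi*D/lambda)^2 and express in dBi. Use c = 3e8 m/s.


lambda = c / f = 3.0000e+08 / 2.1045e+09 = 0.1425517 m
G_linear = 0.51000 * (pi * 9.7100 / 0.1425517)^2 = 23354.12
G_dBi = 10 * log10(23354.12) = 43.68 dBi

43.68 dBi


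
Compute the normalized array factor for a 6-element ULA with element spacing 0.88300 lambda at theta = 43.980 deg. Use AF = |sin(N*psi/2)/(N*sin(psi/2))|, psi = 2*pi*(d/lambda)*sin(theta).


psi = 2*pi*0.88300*sin(43.980 deg) = 3.852608 rad
AF = |sin(6*3.852608/2) / (6*sin(3.852608/2))| = 0.1504

0.1504


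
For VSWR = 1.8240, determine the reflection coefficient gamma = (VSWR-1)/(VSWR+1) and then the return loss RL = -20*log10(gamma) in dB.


gamma = (1.8240 - 1) / (1.8240 + 1) = 0.2917847
RL = -20 * log10(0.2917847) = 10.70 dB

10.70 dB


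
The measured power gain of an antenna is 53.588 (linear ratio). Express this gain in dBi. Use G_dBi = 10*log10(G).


G_dBi = 10 * log10(53.588) = 17.29 dBi

17.29 dBi
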